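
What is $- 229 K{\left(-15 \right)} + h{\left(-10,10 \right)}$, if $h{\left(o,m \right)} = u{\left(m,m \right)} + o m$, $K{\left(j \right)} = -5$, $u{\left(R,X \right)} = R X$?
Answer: $1145$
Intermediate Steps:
$h{\left(o,m \right)} = m^{2} + m o$ ($h{\left(o,m \right)} = m m + o m = m^{2} + m o$)
$- 229 K{\left(-15 \right)} + h{\left(-10,10 \right)} = \left(-229\right) \left(-5\right) + 10 \left(10 - 10\right) = 1145 + 10 \cdot 0 = 1145 + 0 = 1145$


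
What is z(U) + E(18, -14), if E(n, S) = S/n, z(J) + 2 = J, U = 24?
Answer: 191/9 ≈ 21.222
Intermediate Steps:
z(J) = -2 + J
z(U) + E(18, -14) = (-2 + 24) - 14/18 = 22 - 14*1/18 = 22 - 7/9 = 191/9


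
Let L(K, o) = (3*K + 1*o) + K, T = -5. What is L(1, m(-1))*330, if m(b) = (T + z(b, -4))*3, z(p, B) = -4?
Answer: -7590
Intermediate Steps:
m(b) = -27 (m(b) = (-5 - 4)*3 = -9*3 = -27)
L(K, o) = o + 4*K (L(K, o) = (3*K + o) + K = (o + 3*K) + K = o + 4*K)
L(1, m(-1))*330 = (-27 + 4*1)*330 = (-27 + 4)*330 = -23*330 = -7590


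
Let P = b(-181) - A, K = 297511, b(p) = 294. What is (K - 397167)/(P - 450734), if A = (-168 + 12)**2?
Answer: 12457/59347 ≈ 0.20990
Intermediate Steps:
A = 24336 (A = (-156)**2 = 24336)
P = -24042 (P = 294 - 1*24336 = 294 - 24336 = -24042)
(K - 397167)/(P - 450734) = (297511 - 397167)/(-24042 - 450734) = -99656/(-474776) = -99656*(-1/474776) = 12457/59347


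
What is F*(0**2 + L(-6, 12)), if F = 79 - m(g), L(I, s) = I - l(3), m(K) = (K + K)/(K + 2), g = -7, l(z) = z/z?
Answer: -2667/5 ≈ -533.40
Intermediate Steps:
l(z) = 1
m(K) = 2*K/(2 + K) (m(K) = (2*K)/(2 + K) = 2*K/(2 + K))
L(I, s) = -1 + I (L(I, s) = I - 1*1 = I - 1 = -1 + I)
F = 381/5 (F = 79 - 2*(-7)/(2 - 7) = 79 - 2*(-7)/(-5) = 79 - 2*(-7)*(-1)/5 = 79 - 1*14/5 = 79 - 14/5 = 381/5 ≈ 76.200)
F*(0**2 + L(-6, 12)) = 381*(0**2 + (-1 - 6))/5 = 381*(0 - 7)/5 = (381/5)*(-7) = -2667/5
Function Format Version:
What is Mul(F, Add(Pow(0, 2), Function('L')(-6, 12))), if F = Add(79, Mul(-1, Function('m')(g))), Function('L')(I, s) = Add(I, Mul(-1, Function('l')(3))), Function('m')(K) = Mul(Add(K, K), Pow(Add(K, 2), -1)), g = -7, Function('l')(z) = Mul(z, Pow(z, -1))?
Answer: Rational(-2667, 5) ≈ -533.40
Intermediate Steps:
Function('l')(z) = 1
Function('m')(K) = Mul(2, K, Pow(Add(2, K), -1)) (Function('m')(K) = Mul(Mul(2, K), Pow(Add(2, K), -1)) = Mul(2, K, Pow(Add(2, K), -1)))
Function('L')(I, s) = Add(-1, I) (Function('L')(I, s) = Add(I, Mul(-1, 1)) = Add(I, -1) = Add(-1, I))
F = Rational(381, 5) (F = Add(79, Mul(-1, Mul(2, -7, Pow(Add(2, -7), -1)))) = Add(79, Mul(-1, Mul(2, -7, Pow(-5, -1)))) = Add(79, Mul(-1, Mul(2, -7, Rational(-1, 5)))) = Add(79, Mul(-1, Rational(14, 5))) = Add(79, Rational(-14, 5)) = Rational(381, 5) ≈ 76.200)
Mul(F, Add(Pow(0, 2), Function('L')(-6, 12))) = Mul(Rational(381, 5), Add(Pow(0, 2), Add(-1, -6))) = Mul(Rational(381, 5), Add(0, -7)) = Mul(Rational(381, 5), -7) = Rational(-2667, 5)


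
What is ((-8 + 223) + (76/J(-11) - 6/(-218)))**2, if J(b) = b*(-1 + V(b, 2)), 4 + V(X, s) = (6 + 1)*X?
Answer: 111823857102400/2416607281 ≈ 46273.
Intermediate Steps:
V(X, s) = -4 + 7*X (V(X, s) = -4 + (6 + 1)*X = -4 + 7*X)
J(b) = b*(-5 + 7*b) (J(b) = b*(-1 + (-4 + 7*b)) = b*(-5 + 7*b))
((-8 + 223) + (76/J(-11) - 6/(-218)))**2 = ((-8 + 223) + (76/((-11*(-5 + 7*(-11)))) - 6/(-218)))**2 = (215 + (76/((-11*(-5 - 77))) - 6*(-1/218)))**2 = (215 + (76/((-11*(-82))) + 3/109))**2 = (215 + (76/902 + 3/109))**2 = (215 + (76*(1/902) + 3/109))**2 = (215 + (38/451 + 3/109))**2 = (215 + 5495/49159)**2 = (10574680/49159)**2 = 111823857102400/2416607281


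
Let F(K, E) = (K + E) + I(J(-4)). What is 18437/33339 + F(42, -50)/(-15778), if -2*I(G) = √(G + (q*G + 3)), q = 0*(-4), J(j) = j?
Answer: 145582849/263011371 + I/31556 ≈ 0.55352 + 3.169e-5*I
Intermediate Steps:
q = 0
I(G) = -√(3 + G)/2 (I(G) = -√(G + (0*G + 3))/2 = -√(G + (0 + 3))/2 = -√(G + 3)/2 = -√(3 + G)/2)
F(K, E) = E + K - I/2 (F(K, E) = (K + E) - √(3 - 4)/2 = (E + K) - I/2 = E + K - I/2)
18437/33339 + F(42, -50)/(-15778) = 18437/33339 + (-50 + 42 - I/2)/(-15778) = 18437*(1/33339) + (-8 - I/2)*(-1/15778) = 18437/33339 + (4/7889 + I/31556) = 145582849/263011371 + I/31556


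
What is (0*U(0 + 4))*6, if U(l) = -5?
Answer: 0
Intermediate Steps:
(0*U(0 + 4))*6 = (0*(-5))*6 = 0*6 = 0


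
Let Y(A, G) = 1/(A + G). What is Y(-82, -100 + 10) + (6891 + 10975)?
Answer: 3072951/172 ≈ 17866.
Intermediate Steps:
Y(-82, -100 + 10) + (6891 + 10975) = 1/(-82 + (-100 + 10)) + (6891 + 10975) = 1/(-82 - 90) + 17866 = 1/(-172) + 17866 = -1/172 + 17866 = 3072951/172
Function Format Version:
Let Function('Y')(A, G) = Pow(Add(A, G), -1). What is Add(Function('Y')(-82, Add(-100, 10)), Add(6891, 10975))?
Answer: Rational(3072951, 172) ≈ 17866.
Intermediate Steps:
Add(Function('Y')(-82, Add(-100, 10)), Add(6891, 10975)) = Add(Pow(Add(-82, Add(-100, 10)), -1), Add(6891, 10975)) = Add(Pow(Add(-82, -90), -1), 17866) = Add(Pow(-172, -1), 17866) = Add(Rational(-1, 172), 17866) = Rational(3072951, 172)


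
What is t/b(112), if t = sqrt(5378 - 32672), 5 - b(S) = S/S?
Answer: I*sqrt(27294)/4 ≈ 41.302*I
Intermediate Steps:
b(S) = 4 (b(S) = 5 - S/S = 5 - 1*1 = 5 - 1 = 4)
t = I*sqrt(27294) (t = sqrt(-27294) = I*sqrt(27294) ≈ 165.21*I)
t/b(112) = (I*sqrt(27294))/4 = (I*sqrt(27294))*(1/4) = I*sqrt(27294)/4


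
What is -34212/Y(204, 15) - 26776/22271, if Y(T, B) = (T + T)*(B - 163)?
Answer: -71242211/112067672 ≈ -0.63571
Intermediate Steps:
Y(T, B) = 2*T*(-163 + B) (Y(T, B) = (2*T)*(-163 + B) = 2*T*(-163 + B))
-34212/Y(204, 15) - 26776/22271 = -34212*1/(408*(-163 + 15)) - 26776/22271 = -34212/(2*204*(-148)) - 26776*1/22271 = -34212/(-60384) - 26776/22271 = -34212*(-1/60384) - 26776/22271 = 2851/5032 - 26776/22271 = -71242211/112067672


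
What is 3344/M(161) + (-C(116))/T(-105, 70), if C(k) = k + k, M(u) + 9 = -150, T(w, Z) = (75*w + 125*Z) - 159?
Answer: -607798/28461 ≈ -21.355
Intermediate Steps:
T(w, Z) = -159 + 75*w + 125*Z
M(u) = -159 (M(u) = -9 - 150 = -159)
C(k) = 2*k
3344/M(161) + (-C(116))/T(-105, 70) = 3344/(-159) + (-2*116)/(-159 + 75*(-105) + 125*70) = 3344*(-1/159) + (-1*232)/(-159 - 7875 + 8750) = -3344/159 - 232/716 = -3344/159 - 232*1/716 = -3344/159 - 58/179 = -607798/28461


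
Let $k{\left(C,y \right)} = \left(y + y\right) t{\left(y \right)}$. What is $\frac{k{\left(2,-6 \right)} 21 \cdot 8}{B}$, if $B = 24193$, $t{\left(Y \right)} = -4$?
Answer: $\frac{8064}{24193} \approx 0.33332$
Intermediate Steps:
$k{\left(C,y \right)} = - 8 y$ ($k{\left(C,y \right)} = \left(y + y\right) \left(-4\right) = 2 y \left(-4\right) = - 8 y$)
$\frac{k{\left(2,-6 \right)} 21 \cdot 8}{B} = \frac{\left(-8\right) \left(-6\right) 21 \cdot 8}{24193} = 48 \cdot 21 \cdot 8 \cdot \frac{1}{24193} = 1008 \cdot 8 \cdot \frac{1}{24193} = 8064 \cdot \frac{1}{24193} = \frac{8064}{24193}$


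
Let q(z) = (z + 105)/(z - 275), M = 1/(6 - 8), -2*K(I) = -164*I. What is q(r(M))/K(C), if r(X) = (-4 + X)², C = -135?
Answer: 167/3760110 ≈ 4.4414e-5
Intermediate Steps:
K(I) = 82*I (K(I) = -(-82)*I = 82*I)
M = -½ (M = 1/(-2) = -½ ≈ -0.50000)
q(z) = (105 + z)/(-275 + z)
q(r(M))/K(C) = ((105 + (-4 - ½)²)/(-275 + (-4 - ½)²))/((82*(-135))) = ((105 + (-9/2)²)/(-275 + (-9/2)²))/(-11070) = ((105 + 81/4)/(-275 + 81/4))*(-1/11070) = ((501/4)/(-1019/4))*(-1/11070) = -4/1019*501/4*(-1/11070) = -501/1019*(-1/11070) = 167/3760110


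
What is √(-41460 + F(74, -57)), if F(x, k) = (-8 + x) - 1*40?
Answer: I*√41434 ≈ 203.55*I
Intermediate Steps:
F(x, k) = -48 + x (F(x, k) = (-8 + x) - 40 = -48 + x)
√(-41460 + F(74, -57)) = √(-41460 + (-48 + 74)) = √(-41460 + 26) = √(-41434) = I*√41434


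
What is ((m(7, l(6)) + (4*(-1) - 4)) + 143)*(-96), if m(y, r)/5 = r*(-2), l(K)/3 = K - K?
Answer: -12960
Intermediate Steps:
l(K) = 0 (l(K) = 3*(K - K) = 3*0 = 0)
m(y, r) = -10*r (m(y, r) = 5*(r*(-2)) = 5*(-2*r) = -10*r)
((m(7, l(6)) + (4*(-1) - 4)) + 143)*(-96) = ((-10*0 + (4*(-1) - 4)) + 143)*(-96) = ((0 + (-4 - 4)) + 143)*(-96) = ((0 - 8) + 143)*(-96) = (-8 + 143)*(-96) = 135*(-96) = -12960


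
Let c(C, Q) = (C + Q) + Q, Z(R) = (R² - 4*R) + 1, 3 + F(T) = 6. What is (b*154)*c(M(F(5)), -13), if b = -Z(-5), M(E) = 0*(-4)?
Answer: 184184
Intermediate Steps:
F(T) = 3 (F(T) = -3 + 6 = 3)
Z(R) = 1 + R² - 4*R
M(E) = 0
c(C, Q) = C + 2*Q
b = -46 (b = -(1 + (-5)² - 4*(-5)) = -(1 + 25 + 20) = -1*46 = -46)
(b*154)*c(M(F(5)), -13) = (-46*154)*(0 + 2*(-13)) = -7084*(0 - 26) = -7084*(-26) = 184184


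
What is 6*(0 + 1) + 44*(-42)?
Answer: -1842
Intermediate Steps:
6*(0 + 1) + 44*(-42) = 6*1 - 1848 = 6 - 1848 = -1842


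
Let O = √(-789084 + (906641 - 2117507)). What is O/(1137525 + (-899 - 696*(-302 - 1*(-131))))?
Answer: 5*I*√79998/1255642 ≈ 0.0011263*I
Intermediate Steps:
O = 5*I*√79998 (O = √(-789084 - 1210866) = √(-1999950) = 5*I*√79998 ≈ 1414.2*I)
O/(1137525 + (-899 - 696*(-302 - 1*(-131)))) = (5*I*√79998)/(1137525 + (-899 - 696*(-302 - 1*(-131)))) = (5*I*√79998)/(1137525 + (-899 - 696*(-302 + 131))) = (5*I*√79998)/(1137525 + (-899 - 696*(-171))) = (5*I*√79998)/(1137525 + (-899 + 119016)) = (5*I*√79998)/(1137525 + 118117) = (5*I*√79998)/1255642 = (5*I*√79998)*(1/1255642) = 5*I*√79998/1255642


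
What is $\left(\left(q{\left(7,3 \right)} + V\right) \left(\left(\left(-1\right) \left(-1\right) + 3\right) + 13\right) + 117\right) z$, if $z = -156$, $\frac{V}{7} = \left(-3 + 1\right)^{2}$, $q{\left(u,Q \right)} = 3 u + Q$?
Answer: $-156156$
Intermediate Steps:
$q{\left(u,Q \right)} = Q + 3 u$
$V = 28$ ($V = 7 \left(-3 + 1\right)^{2} = 7 \left(-2\right)^{2} = 7 \cdot 4 = 28$)
$\left(\left(q{\left(7,3 \right)} + V\right) \left(\left(\left(-1\right) \left(-1\right) + 3\right) + 13\right) + 117\right) z = \left(\left(\left(3 + 3 \cdot 7\right) + 28\right) \left(\left(\left(-1\right) \left(-1\right) + 3\right) + 13\right) + 117\right) \left(-156\right) = \left(\left(\left(3 + 21\right) + 28\right) \left(\left(1 + 3\right) + 13\right) + 117\right) \left(-156\right) = \left(\left(24 + 28\right) \left(4 + 13\right) + 117\right) \left(-156\right) = \left(52 \cdot 17 + 117\right) \left(-156\right) = \left(884 + 117\right) \left(-156\right) = 1001 \left(-156\right) = -156156$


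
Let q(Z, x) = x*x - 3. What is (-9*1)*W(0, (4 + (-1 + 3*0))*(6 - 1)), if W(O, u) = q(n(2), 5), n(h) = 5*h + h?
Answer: -198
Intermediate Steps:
n(h) = 6*h
q(Z, x) = -3 + x² (q(Z, x) = x² - 3 = -3 + x²)
W(O, u) = 22 (W(O, u) = -3 + 5² = -3 + 25 = 22)
(-9*1)*W(0, (4 + (-1 + 3*0))*(6 - 1)) = -9*1*22 = -9*22 = -198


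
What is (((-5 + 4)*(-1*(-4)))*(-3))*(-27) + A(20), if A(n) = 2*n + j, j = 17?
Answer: -267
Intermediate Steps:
A(n) = 17 + 2*n (A(n) = 2*n + 17 = 17 + 2*n)
(((-5 + 4)*(-1*(-4)))*(-3))*(-27) + A(20) = (((-5 + 4)*(-1*(-4)))*(-3))*(-27) + (17 + 2*20) = (-1*4*(-3))*(-27) + (17 + 40) = -4*(-3)*(-27) + 57 = 12*(-27) + 57 = -324 + 57 = -267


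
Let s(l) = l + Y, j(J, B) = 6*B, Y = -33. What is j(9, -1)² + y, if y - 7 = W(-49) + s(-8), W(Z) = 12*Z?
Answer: -586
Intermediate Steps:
s(l) = -33 + l (s(l) = l - 33 = -33 + l)
y = -622 (y = 7 + (12*(-49) + (-33 - 8)) = 7 + (-588 - 41) = 7 - 629 = -622)
j(9, -1)² + y = (6*(-1))² - 622 = (-6)² - 622 = 36 - 622 = -586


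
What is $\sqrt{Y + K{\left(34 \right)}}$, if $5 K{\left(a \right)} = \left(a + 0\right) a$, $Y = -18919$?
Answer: $\frac{i \sqrt{467195}}{5} \approx 136.7 i$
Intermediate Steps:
$K{\left(a \right)} = \frac{a^{2}}{5}$ ($K{\left(a \right)} = \frac{\left(a + 0\right) a}{5} = \frac{a a}{5} = \frac{a^{2}}{5}$)
$\sqrt{Y + K{\left(34 \right)}} = \sqrt{-18919 + \frac{34^{2}}{5}} = \sqrt{-18919 + \frac{1}{5} \cdot 1156} = \sqrt{-18919 + \frac{1156}{5}} = \sqrt{- \frac{93439}{5}} = \frac{i \sqrt{467195}}{5}$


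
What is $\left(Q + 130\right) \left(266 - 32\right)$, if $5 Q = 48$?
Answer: $\frac{163332}{5} \approx 32666.0$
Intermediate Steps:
$Q = \frac{48}{5}$ ($Q = \frac{1}{5} \cdot 48 = \frac{48}{5} \approx 9.6$)
$\left(Q + 130\right) \left(266 - 32\right) = \left(\frac{48}{5} + 130\right) \left(266 - 32\right) = \frac{698}{5} \cdot 234 = \frac{163332}{5}$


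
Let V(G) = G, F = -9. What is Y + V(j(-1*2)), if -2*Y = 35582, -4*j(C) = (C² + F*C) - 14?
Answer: -17793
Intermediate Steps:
j(C) = 7/2 - C²/4 + 9*C/4 (j(C) = -((C² - 9*C) - 14)/4 = -(-14 + C² - 9*C)/4 = 7/2 - C²/4 + 9*C/4)
Y = -17791 (Y = -½*35582 = -17791)
Y + V(j(-1*2)) = -17791 + (7/2 - (-1*2)²/4 + 9*(-1*2)/4) = -17791 + (7/2 - ¼*(-2)² + (9/4)*(-2)) = -17791 + (7/2 - ¼*4 - 9/2) = -17791 + (7/2 - 1 - 9/2) = -17791 - 2 = -17793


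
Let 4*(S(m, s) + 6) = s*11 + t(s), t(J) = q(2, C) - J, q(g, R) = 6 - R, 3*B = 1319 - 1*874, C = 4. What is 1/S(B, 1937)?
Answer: 1/4837 ≈ 0.00020674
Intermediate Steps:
B = 445/3 (B = (1319 - 1*874)/3 = (1319 - 874)/3 = (⅓)*445 = 445/3 ≈ 148.33)
t(J) = 2 - J (t(J) = (6 - 1*4) - J = (6 - 4) - J = 2 - J)
S(m, s) = -11/2 + 5*s/2 (S(m, s) = -6 + (s*11 + (2 - s))/4 = -6 + (11*s + (2 - s))/4 = -6 + (2 + 10*s)/4 = -6 + (½ + 5*s/2) = -11/2 + 5*s/2)
1/S(B, 1937) = 1/(-11/2 + (5/2)*1937) = 1/(-11/2 + 9685/2) = 1/4837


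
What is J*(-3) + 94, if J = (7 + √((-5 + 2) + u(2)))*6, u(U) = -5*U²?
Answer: -32 - 18*I*√23 ≈ -32.0 - 86.325*I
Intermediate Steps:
J = 42 + 6*I*√23 (J = (7 + √((-5 + 2) - 5*2²))*6 = (7 + √(-3 - 5*4))*6 = (7 + √(-3 - 20))*6 = (7 + √(-23))*6 = (7 + I*√23)*6 = 42 + 6*I*√23 ≈ 42.0 + 28.775*I)
J*(-3) + 94 = (42 + 6*I*√23)*(-3) + 94 = (-126 - 18*I*√23) + 94 = -32 - 18*I*√23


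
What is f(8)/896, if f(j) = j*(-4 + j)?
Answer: 1/28 ≈ 0.035714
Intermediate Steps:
f(8)/896 = (8*(-4 + 8))/896 = (8*4)*(1/896) = 32*(1/896) = 1/28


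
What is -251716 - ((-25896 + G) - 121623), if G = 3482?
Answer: -107679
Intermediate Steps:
-251716 - ((-25896 + G) - 121623) = -251716 - ((-25896 + 3482) - 121623) = -251716 - (-22414 - 121623) = -251716 - 1*(-144037) = -251716 + 144037 = -107679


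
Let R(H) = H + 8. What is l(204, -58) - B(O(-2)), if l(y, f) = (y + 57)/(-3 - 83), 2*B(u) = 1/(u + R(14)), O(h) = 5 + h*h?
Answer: -4067/1333 ≈ -3.0510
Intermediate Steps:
R(H) = 8 + H
O(h) = 5 + h²
B(u) = 1/(2*(22 + u)) (B(u) = 1/(2*(u + (8 + 14))) = 1/(2*(u + 22)) = 1/(2*(22 + u)))
l(y, f) = -57/86 - y/86 (l(y, f) = (57 + y)/(-86) = (57 + y)*(-1/86) = -57/86 - y/86)
l(204, -58) - B(O(-2)) = (-57/86 - 1/86*204) - 1/(2*(22 + (5 + (-2)²))) = (-57/86 - 102/43) - 1/(2*(22 + (5 + 4))) = -261/86 - 1/(2*(22 + 9)) = -261/86 - 1/(2*31) = -261/86 - 1*1/62 = -261/86 - 1/62 = -4067/1333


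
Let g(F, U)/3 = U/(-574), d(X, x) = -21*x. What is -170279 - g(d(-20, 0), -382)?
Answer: -48870646/287 ≈ -1.7028e+5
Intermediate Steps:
g(F, U) = -3*U/574 (g(F, U) = 3*(U/(-574)) = 3*(U*(-1/574)) = 3*(-U/574) = -3*U/574)
-170279 - g(d(-20, 0), -382) = -170279 - (-3)*(-382)/574 = -170279 - 1*573/287 = -170279 - 573/287 = -48870646/287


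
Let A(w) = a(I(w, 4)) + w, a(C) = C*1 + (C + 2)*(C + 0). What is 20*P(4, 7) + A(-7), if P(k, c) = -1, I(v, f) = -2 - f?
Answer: -9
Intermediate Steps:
a(C) = C + C*(2 + C) (a(C) = C + (2 + C)*C = C + C*(2 + C))
A(w) = 18 + w (A(w) = (-2 - 1*4)*(3 + (-2 - 1*4)) + w = (-2 - 4)*(3 + (-2 - 4)) + w = -6*(3 - 6) + w = -6*(-3) + w = 18 + w)
20*P(4, 7) + A(-7) = 20*(-1) + (18 - 7) = -20 + 11 = -9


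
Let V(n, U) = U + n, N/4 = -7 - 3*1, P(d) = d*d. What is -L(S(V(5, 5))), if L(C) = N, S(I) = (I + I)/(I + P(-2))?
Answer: 40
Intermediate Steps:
P(d) = d**2
N = -40 (N = 4*(-7 - 3*1) = 4*(-7 - 3) = 4*(-10) = -40)
S(I) = 2*I/(4 + I) (S(I) = (I + I)/(I + (-2)**2) = (2*I)/(I + 4) = (2*I)/(4 + I) = 2*I/(4 + I))
L(C) = -40
-L(S(V(5, 5))) = -1*(-40) = 40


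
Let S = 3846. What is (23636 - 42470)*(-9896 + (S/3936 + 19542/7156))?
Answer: 109326055299459/586792 ≈ 1.8631e+8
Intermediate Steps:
(23636 - 42470)*(-9896 + (S/3936 + 19542/7156)) = (23636 - 42470)*(-9896 + (3846/3936 + 19542/7156)) = -18834*(-9896 + (3846*(1/3936) + 19542*(1/7156))) = -18834*(-9896 + (641/656 + 9771/3578)) = -18834*(-9896 + 4351637/1173584) = -18834*(-11609435627/1173584) = 109326055299459/586792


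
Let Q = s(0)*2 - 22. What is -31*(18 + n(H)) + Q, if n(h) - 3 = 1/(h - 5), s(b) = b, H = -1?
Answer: -4007/6 ≈ -667.83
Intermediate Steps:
Q = -22 (Q = 0*2 - 22 = 0 - 22 = -22)
n(h) = 3 + 1/(-5 + h) (n(h) = 3 + 1/(h - 5) = 3 + 1/(-5 + h))
-31*(18 + n(H)) + Q = -31*(18 + (-14 + 3*(-1))/(-5 - 1)) - 22 = -31*(18 + (-14 - 3)/(-6)) - 22 = -31*(18 - ⅙*(-17)) - 22 = -31*(18 + 17/6) - 22 = -31*125/6 - 22 = -3875/6 - 22 = -4007/6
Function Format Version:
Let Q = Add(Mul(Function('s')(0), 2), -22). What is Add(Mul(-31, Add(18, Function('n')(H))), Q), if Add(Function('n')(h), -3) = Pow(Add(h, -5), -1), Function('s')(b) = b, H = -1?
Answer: Rational(-4007, 6) ≈ -667.83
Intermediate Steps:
Q = -22 (Q = Add(Mul(0, 2), -22) = Add(0, -22) = -22)
Function('n')(h) = Add(3, Pow(Add(-5, h), -1)) (Function('n')(h) = Add(3, Pow(Add(h, -5), -1)) = Add(3, Pow(Add(-5, h), -1)))
Add(Mul(-31, Add(18, Function('n')(H))), Q) = Add(Mul(-31, Add(18, Mul(Pow(Add(-5, -1), -1), Add(-14, Mul(3, -1))))), -22) = Add(Mul(-31, Add(18, Mul(Pow(-6, -1), Add(-14, -3)))), -22) = Add(Mul(-31, Add(18, Mul(Rational(-1, 6), -17))), -22) = Add(Mul(-31, Add(18, Rational(17, 6))), -22) = Add(Mul(-31, Rational(125, 6)), -22) = Add(Rational(-3875, 6), -22) = Rational(-4007, 6)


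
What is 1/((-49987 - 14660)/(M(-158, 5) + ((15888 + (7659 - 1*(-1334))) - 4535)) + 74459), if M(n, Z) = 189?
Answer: 6845/509650306 ≈ 1.3431e-5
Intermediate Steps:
1/((-49987 - 14660)/(M(-158, 5) + ((15888 + (7659 - 1*(-1334))) - 4535)) + 74459) = 1/((-49987 - 14660)/(189 + ((15888 + (7659 - 1*(-1334))) - 4535)) + 74459) = 1/(-64647/(189 + ((15888 + (7659 + 1334)) - 4535)) + 74459) = 1/(-64647/(189 + ((15888 + 8993) - 4535)) + 74459) = 1/(-64647/(189 + (24881 - 4535)) + 74459) = 1/(-64647/(189 + 20346) + 74459) = 1/(-64647/20535 + 74459) = 1/(-64647*1/20535 + 74459) = 1/(-21549/6845 + 74459) = 1/(509650306/6845) = 6845/509650306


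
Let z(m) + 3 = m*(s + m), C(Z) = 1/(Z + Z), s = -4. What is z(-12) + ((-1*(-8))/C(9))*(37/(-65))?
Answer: 6957/65 ≈ 107.03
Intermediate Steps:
C(Z) = 1/(2*Z)
z(m) = -3 + m*(-4 + m)
z(-12) + ((-1*(-8))/C(9))*(37/(-65)) = (-3 + (-12)**2 - 4*(-12)) + ((-1*(-8))/(((1/2)/9)))*(37/(-65)) = (-3 + 144 + 48) + (8/(((1/2)*(1/9))))*(37*(-1/65)) = 189 + (8/(1/18))*(-37/65) = 189 + (8*18)*(-37/65) = 189 + 144*(-37/65) = 189 - 5328/65 = 6957/65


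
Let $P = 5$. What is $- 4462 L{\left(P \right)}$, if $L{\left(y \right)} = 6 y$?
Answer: $-133860$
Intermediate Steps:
$- 4462 L{\left(P \right)} = - 4462 \cdot 6 \cdot 5 = \left(-4462\right) 30 = -133860$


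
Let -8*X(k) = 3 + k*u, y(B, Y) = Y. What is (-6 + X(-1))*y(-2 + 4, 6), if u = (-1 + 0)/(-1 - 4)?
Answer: -381/10 ≈ -38.100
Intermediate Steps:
u = 1/5 (u = -1/(-5) = -1*(-1/5) = 1/5 ≈ 0.20000)
X(k) = -3/8 - k/40 (X(k) = -(3 + k*(1/5))/8 = -(3 + k/5)/8 = -3/8 - k/40)
(-6 + X(-1))*y(-2 + 4, 6) = (-6 + (-3/8 - 1/40*(-1)))*6 = (-6 + (-3/8 + 1/40))*6 = (-6 - 7/20)*6 = -127/20*6 = -381/10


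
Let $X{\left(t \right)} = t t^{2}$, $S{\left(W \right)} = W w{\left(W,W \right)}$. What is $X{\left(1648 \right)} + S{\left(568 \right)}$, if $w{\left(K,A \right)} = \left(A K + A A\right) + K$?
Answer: $4842633280$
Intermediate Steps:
$w{\left(K,A \right)} = K + A^{2} + A K$ ($w{\left(K,A \right)} = \left(A K + A^{2}\right) + K = \left(A^{2} + A K\right) + K = K + A^{2} + A K$)
$S{\left(W \right)} = W \left(W + 2 W^{2}\right)$ ($S{\left(W \right)} = W \left(W + W^{2} + W W\right) = W \left(W + W^{2} + W^{2}\right) = W \left(W + 2 W^{2}\right)$)
$X{\left(t \right)} = t^{3}$
$X{\left(1648 \right)} + S{\left(568 \right)} = 1648^{3} + 568^{2} \left(1 + 2 \cdot 568\right) = 4475809792 + 322624 \left(1 + 1136\right) = 4475809792 + 322624 \cdot 1137 = 4475809792 + 366823488 = 4842633280$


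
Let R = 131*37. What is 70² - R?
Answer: 53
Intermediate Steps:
R = 4847
70² - R = 70² - 1*4847 = 4900 - 4847 = 53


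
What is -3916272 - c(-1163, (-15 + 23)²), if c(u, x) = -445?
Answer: -3915827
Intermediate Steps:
-3916272 - c(-1163, (-15 + 23)²) = -3916272 - 1*(-445) = -3916272 + 445 = -3915827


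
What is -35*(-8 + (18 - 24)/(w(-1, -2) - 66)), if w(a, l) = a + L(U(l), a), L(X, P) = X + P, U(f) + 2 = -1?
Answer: 19670/71 ≈ 277.04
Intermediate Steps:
U(f) = -3 (U(f) = -2 - 1 = -3)
L(X, P) = P + X
w(a, l) = -3 + 2*a (w(a, l) = a + (a - 3) = a + (-3 + a) = -3 + 2*a)
-35*(-8 + (18 - 24)/(w(-1, -2) - 66)) = -35*(-8 + (18 - 24)/((-3 + 2*(-1)) - 66)) = -35*(-8 - 6/((-3 - 2) - 66)) = -35*(-8 - 6/(-5 - 66)) = -35*(-8 - 6/(-71)) = -35*(-8 - 6*(-1/71)) = -35*(-8 + 6/71) = -35*(-562/71) = 19670/71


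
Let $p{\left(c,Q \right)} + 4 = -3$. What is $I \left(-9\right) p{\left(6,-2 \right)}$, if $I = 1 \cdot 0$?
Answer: $0$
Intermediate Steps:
$p{\left(c,Q \right)} = -7$ ($p{\left(c,Q \right)} = -4 - 3 = -7$)
$I = 0$
$I \left(-9\right) p{\left(6,-2 \right)} = 0 \left(-9\right) \left(-7\right) = 0 \left(-7\right) = 0$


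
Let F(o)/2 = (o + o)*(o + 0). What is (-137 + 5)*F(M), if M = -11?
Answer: -63888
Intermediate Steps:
F(o) = 4*o² (F(o) = 2*((o + o)*(o + 0)) = 2*((2*o)*o) = 2*(2*o²) = 4*o²)
(-137 + 5)*F(M) = (-137 + 5)*(4*(-11)²) = -528*121 = -132*484 = -63888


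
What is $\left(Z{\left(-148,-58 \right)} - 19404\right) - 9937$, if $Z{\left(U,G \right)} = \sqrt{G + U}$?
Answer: $-29341 + i \sqrt{206} \approx -29341.0 + 14.353 i$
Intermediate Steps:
$\left(Z{\left(-148,-58 \right)} - 19404\right) - 9937 = \left(\sqrt{-58 - 148} - 19404\right) - 9937 = \left(\sqrt{-206} - 19404\right) - 9937 = \left(i \sqrt{206} - 19404\right) - 9937 = \left(-19404 + i \sqrt{206}\right) - 9937 = -29341 + i \sqrt{206}$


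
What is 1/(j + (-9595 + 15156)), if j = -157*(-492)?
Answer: 1/82805 ≈ 1.2077e-5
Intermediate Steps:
j = 77244
1/(j + (-9595 + 15156)) = 1/(77244 + (-9595 + 15156)) = 1/(77244 + 5561) = 1/82805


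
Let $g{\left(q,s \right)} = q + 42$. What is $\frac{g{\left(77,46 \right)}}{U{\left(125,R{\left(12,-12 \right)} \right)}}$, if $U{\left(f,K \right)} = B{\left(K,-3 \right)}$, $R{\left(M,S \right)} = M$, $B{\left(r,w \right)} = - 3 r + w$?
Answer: $- \frac{119}{39} \approx -3.0513$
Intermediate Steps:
$B{\left(r,w \right)} = w - 3 r$
$U{\left(f,K \right)} = -3 - 3 K$
$g{\left(q,s \right)} = 42 + q$
$\frac{g{\left(77,46 \right)}}{U{\left(125,R{\left(12,-12 \right)} \right)}} = \frac{42 + 77}{-3 - 36} = \frac{119}{-3 - 36} = \frac{119}{-39} = 119 \left(- \frac{1}{39}\right) = - \frac{119}{39}$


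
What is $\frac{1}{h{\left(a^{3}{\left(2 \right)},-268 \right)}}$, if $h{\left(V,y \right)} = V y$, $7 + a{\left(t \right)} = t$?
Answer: $\frac{1}{33500} \approx 2.9851 \cdot 10^{-5}$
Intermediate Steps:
$a{\left(t \right)} = -7 + t$
$\frac{1}{h{\left(a^{3}{\left(2 \right)},-268 \right)}} = \frac{1}{\left(-7 + 2\right)^{3} \left(-268\right)} = \frac{1}{\left(-5\right)^{3} \left(-268\right)} = \frac{1}{\left(-125\right) \left(-268\right)} = \frac{1}{33500}$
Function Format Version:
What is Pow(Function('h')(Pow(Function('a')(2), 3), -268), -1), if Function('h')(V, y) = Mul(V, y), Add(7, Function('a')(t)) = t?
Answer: Rational(1, 33500) ≈ 2.9851e-5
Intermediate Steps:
Function('a')(t) = Add(-7, t)
Pow(Function('h')(Pow(Function('a')(2), 3), -268), -1) = Pow(Mul(Pow(Add(-7, 2), 3), -268), -1) = Pow(Mul(Pow(-5, 3), -268), -1) = Pow(Mul(-125, -268), -1) = Pow(33500, -1) = Rational(1, 33500)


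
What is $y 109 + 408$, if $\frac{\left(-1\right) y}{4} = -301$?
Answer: $131644$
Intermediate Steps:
$y = 1204$ ($y = \left(-4\right) \left(-301\right) = 1204$)
$y 109 + 408 = 1204 \cdot 109 + 408 = 131236 + 408 = 131644$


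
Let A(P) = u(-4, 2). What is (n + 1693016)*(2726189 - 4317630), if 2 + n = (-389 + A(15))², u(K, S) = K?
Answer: -2940128364183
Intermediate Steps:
A(P) = -4
n = 154447 (n = -2 + (-389 - 4)² = -2 + (-393)² = -2 + 154449 = 154447)
(n + 1693016)*(2726189 - 4317630) = (154447 + 1693016)*(2726189 - 4317630) = 1847463*(-1591441) = -2940128364183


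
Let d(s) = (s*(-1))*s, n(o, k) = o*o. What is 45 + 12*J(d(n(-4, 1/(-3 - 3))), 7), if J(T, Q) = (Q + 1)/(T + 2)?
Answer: 5667/127 ≈ 44.622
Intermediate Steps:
n(o, k) = o²
d(s) = -s² (d(s) = (-s)*s = -s²)
J(T, Q) = (1 + Q)/(2 + T)
45 + 12*J(d(n(-4, 1/(-3 - 3))), 7) = 45 + 12*((1 + 7)/(2 - ((-4)²)²)) = 45 + 12*(8/(2 - 1*16²)) = 45 + 12*(8/(2 - 1*256)) = 45 + 12*(8/(2 - 256)) = 45 + 12*(8/(-254)) = 45 + 12*(-1/254*8) = 45 + 12*(-4/127) = 45 - 48/127 = 5667/127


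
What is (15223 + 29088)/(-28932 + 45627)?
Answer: 44311/16695 ≈ 2.6541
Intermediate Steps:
(15223 + 29088)/(-28932 + 45627) = 44311/16695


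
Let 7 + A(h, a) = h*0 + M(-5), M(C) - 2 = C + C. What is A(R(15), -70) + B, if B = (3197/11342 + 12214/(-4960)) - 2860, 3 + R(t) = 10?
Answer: -1305319307/453680 ≈ -2877.2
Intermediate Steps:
R(t) = 7 (R(t) = -3 + 10 = 7)
M(C) = 2 + 2*C (M(C) = 2 + (C + C) = 2 + 2*C)
A(h, a) = -15 (A(h, a) = -7 + (h*0 + (2 + 2*(-5))) = -7 + (0 + (2 - 10)) = -7 + (0 - 8) = -7 - 8 = -15)
B = -1298514107/453680 (B = (3197*(1/11342) + 12214*(-1/4960)) - 2860 = (3197/11342 - 197/80) - 2860 = -989307/453680 - 2860 = -1298514107/453680 ≈ -2862.2)
A(R(15), -70) + B = -15 - 1298514107/453680 = -1305319307/453680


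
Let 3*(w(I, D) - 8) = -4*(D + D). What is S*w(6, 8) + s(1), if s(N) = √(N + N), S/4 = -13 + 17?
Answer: -640/3 + √2 ≈ -211.92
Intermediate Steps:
S = 16 (S = 4*(-13 + 17) = 4*4 = 16)
w(I, D) = 8 - 8*D/3 (w(I, D) = 8 + (-4*(D + D))/3 = 8 + (-8*D)/3 = 8 - 8*D/3)
s(N) = √2*√N (s(N) = √(2*N) = √2*√N)
S*w(6, 8) + s(1) = 16*(8 - 8/3*8) + √2*√1 = 16*(8 - 64/3) + √2*1 = 16*(-40/3) + √2 = -640/3 + √2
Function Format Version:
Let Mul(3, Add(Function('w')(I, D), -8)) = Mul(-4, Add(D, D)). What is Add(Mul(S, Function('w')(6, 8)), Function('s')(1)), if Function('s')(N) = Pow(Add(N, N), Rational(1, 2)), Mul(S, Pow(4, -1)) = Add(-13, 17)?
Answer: Add(Rational(-640, 3), Pow(2, Rational(1, 2))) ≈ -211.92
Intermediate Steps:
S = 16 (S = Mul(4, Add(-13, 17)) = Mul(4, 4) = 16)
Function('w')(I, D) = Add(8, Mul(Rational(-8, 3), D)) (Function('w')(I, D) = Add(8, Mul(Rational(1, 3), Mul(-4, Add(D, D)))) = Add(8, Mul(Rational(1, 3), Mul(-4, Mul(2, D)))) = Add(8, Mul(Rational(1, 3), Mul(-8, D))) = Add(8, Mul(Rational(-8, 3), D)))
Function('s')(N) = Mul(Pow(2, Rational(1, 2)), Pow(N, Rational(1, 2))) (Function('s')(N) = Pow(Mul(2, N), Rational(1, 2)) = Mul(Pow(2, Rational(1, 2)), Pow(N, Rational(1, 2))))
Add(Mul(S, Function('w')(6, 8)), Function('s')(1)) = Add(Mul(16, Add(8, Mul(Rational(-8, 3), 8))), Mul(Pow(2, Rational(1, 2)), Pow(1, Rational(1, 2)))) = Add(Mul(16, Add(8, Rational(-64, 3))), Mul(Pow(2, Rational(1, 2)), 1)) = Add(Mul(16, Rational(-40, 3)), Pow(2, Rational(1, 2))) = Add(Rational(-640, 3), Pow(2, Rational(1, 2)))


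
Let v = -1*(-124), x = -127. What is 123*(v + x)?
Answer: -369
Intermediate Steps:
v = 124
123*(v + x) = 123*(124 - 127) = 123*(-3) = -369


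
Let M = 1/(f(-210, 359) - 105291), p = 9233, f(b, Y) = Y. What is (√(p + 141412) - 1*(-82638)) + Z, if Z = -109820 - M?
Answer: -2852261623/104932 + 11*√1245 ≈ -26794.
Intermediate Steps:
M = -1/104932 (M = 1/(359 - 105291) = 1/(-104932) = -1/104932 ≈ -9.5300e-6)
Z = -11523632239/104932 (Z = -109820 - 1*(-1/104932) = -109820 + 1/104932 = -11523632239/104932 ≈ -1.0982e+5)
(√(p + 141412) - 1*(-82638)) + Z = (√(9233 + 141412) - 1*(-82638)) - 11523632239/104932 = (√150645 + 82638) - 11523632239/104932 = (11*√1245 + 82638) - 11523632239/104932 = (82638 + 11*√1245) - 11523632239/104932 = -2852261623/104932 + 11*√1245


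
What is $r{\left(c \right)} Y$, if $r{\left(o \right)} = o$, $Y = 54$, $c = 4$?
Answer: $216$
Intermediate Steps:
$r{\left(c \right)} Y = 4 \cdot 54 = 216$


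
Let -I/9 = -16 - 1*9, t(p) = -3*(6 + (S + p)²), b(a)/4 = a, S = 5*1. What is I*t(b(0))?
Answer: -20925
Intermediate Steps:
S = 5
b(a) = 4*a
t(p) = -18 - 3*(5 + p)² (t(p) = -3*(6 + (5 + p)²) = -18 - 3*(5 + p)²)
I = 225 (I = -9*(-16 - 1*9) = -9*(-16 - 9) = -9*(-25) = 225)
I*t(b(0)) = 225*(-18 - 3*(5 + 4*0)²) = 225*(-18 - 3*(5 + 0)²) = 225*(-18 - 3*5²) = 225*(-18 - 3*25) = 225*(-18 - 75) = 225*(-93) = -20925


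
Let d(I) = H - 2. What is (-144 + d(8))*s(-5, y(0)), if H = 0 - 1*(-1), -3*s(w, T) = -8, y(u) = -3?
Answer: -1160/3 ≈ -386.67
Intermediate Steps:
s(w, T) = 8/3 (s(w, T) = -⅓*(-8) = 8/3)
H = 1 (H = 0 + 1 = 1)
d(I) = -1 (d(I) = 1 - 2 = -1)
(-144 + d(8))*s(-5, y(0)) = (-144 - 1)*(8/3) = -145*8/3 = -1160/3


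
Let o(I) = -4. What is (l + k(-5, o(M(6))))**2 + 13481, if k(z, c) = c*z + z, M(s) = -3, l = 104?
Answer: 27642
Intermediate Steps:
k(z, c) = z + c*z
(l + k(-5, o(M(6))))**2 + 13481 = (104 - 5*(1 - 4))**2 + 13481 = (104 - 5*(-3))**2 + 13481 = (104 + 15)**2 + 13481 = 119**2 + 13481 = 14161 + 13481 = 27642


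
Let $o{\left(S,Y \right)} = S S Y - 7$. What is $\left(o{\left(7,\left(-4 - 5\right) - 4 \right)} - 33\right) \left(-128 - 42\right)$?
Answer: $115090$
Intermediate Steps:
$o{\left(S,Y \right)} = -7 + Y S^{2}$ ($o{\left(S,Y \right)} = S^{2} Y - 7 = Y S^{2} - 7 = -7 + Y S^{2}$)
$\left(o{\left(7,\left(-4 - 5\right) - 4 \right)} - 33\right) \left(-128 - 42\right) = \left(\left(-7 + \left(\left(-4 - 5\right) - 4\right) 7^{2}\right) - 33\right) \left(-128 - 42\right) = \left(\left(-7 + \left(-9 - 4\right) 49\right) - 33\right) \left(-170\right) = \left(\left(-7 - 637\right) - 33\right) \left(-170\right) = \left(-644 - 33\right) \left(-170\right) = \left(-677\right) \left(-170\right) = 115090$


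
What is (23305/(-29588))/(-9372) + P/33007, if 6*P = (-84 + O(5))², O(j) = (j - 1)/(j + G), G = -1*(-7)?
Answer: 224508153667/6336553416336 ≈ 0.035431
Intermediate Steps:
G = 7
O(j) = (-1 + j)/(7 + j) (O(j) = (j - 1)/(j + 7) = (-1 + j)/(7 + j))
P = 63001/54 (P = (-84 + (-1 + 5)/(7 + 5))²/6 = (-84 + 4/12)²/6 = (-84 + (1/12)*4)²/6 = (-84 + ⅓)²/6 = (-251/3)²/6 = (⅙)*(63001/9) = 63001/54 ≈ 1166.7)
(23305/(-29588))/(-9372) + P/33007 = (23305/(-29588))/(-9372) + (63001/54)/33007 = (23305*(-1/29588))*(-1/9372) + (63001/54)*(1/33007) = -23305/29588*(-1/9372) + 63001/1782378 = 23305/277298736 + 63001/1782378 = 224508153667/6336553416336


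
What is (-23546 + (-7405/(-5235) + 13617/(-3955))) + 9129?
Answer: -59707538689/4140885 ≈ -14419.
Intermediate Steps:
(-23546 + (-7405/(-5235) + 13617/(-3955))) + 9129 = (-23546 + (-7405*(-1/5235) + 13617*(-1/3955))) + 9129 = (-23546 + (1481/1047 - 13617/3955)) + 9129 = (-23546 - 8399644/4140885) + 9129 = -97509677854/4140885 + 9129 = -59707538689/4140885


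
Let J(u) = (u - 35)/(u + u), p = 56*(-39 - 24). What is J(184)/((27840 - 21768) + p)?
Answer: 149/936192 ≈ 0.00015916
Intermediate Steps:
p = -3528 (p = 56*(-63) = -3528)
J(u) = (-35 + u)/(2*u) (J(u) = (-35 + u)/((2*u)) = (-35 + u)*(1/(2*u)) = (-35 + u)/(2*u))
J(184)/((27840 - 21768) + p) = ((½)*(-35 + 184)/184)/((27840 - 21768) - 3528) = ((½)*(1/184)*149)/(6072 - 3528) = (149/368)/2544 = (149/368)*(1/2544) = 149/936192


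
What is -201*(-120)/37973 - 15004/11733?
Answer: -286746932/445537209 ≈ -0.64360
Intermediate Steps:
-201*(-120)/37973 - 15004/11733 = 24120*(1/37973) - 15004*1/11733 = 24120/37973 - 15004/11733 = -286746932/445537209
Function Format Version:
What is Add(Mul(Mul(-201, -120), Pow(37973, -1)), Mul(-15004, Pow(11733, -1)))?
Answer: Rational(-286746932, 445537209) ≈ -0.64360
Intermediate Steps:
Add(Mul(Mul(-201, -120), Pow(37973, -1)), Mul(-15004, Pow(11733, -1))) = Add(Mul(24120, Rational(1, 37973)), Mul(-15004, Rational(1, 11733))) = Add(Rational(24120, 37973), Rational(-15004, 11733)) = Rational(-286746932, 445537209)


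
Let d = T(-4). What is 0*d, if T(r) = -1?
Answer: 0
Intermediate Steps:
d = -1
0*d = 0*(-1) = 0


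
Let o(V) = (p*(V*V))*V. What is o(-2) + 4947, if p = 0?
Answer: 4947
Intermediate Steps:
o(V) = 0 (o(V) = (0*(V*V))*V = (0*V**2)*V = 0*V = 0)
o(-2) + 4947 = 0 + 4947 = 4947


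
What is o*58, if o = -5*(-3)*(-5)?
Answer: -4350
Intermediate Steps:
o = -75 (o = 15*(-5) = -75)
o*58 = -75*58 = -4350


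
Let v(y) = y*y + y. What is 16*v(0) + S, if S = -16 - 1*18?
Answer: -34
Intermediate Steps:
v(y) = y + y² (v(y) = y² + y = y + y²)
S = -34 (S = -16 - 18 = -34)
16*v(0) + S = 16*(0*(1 + 0)) - 34 = 16*(0*1) - 34 = 16*0 - 34 = 0 - 34 = -34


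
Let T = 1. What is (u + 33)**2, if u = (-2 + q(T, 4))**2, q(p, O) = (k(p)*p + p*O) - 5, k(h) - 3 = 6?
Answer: 4761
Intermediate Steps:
k(h) = 9 (k(h) = 3 + 6 = 9)
q(p, O) = -5 + 9*p + O*p (q(p, O) = (9*p + p*O) - 5 = (9*p + O*p) - 5 = -5 + 9*p + O*p)
u = 36 (u = (-2 + (-5 + 9*1 + 4*1))**2 = (-2 + (-5 + 9 + 4))**2 = (-2 + 8)**2 = 6**2 = 36)
(u + 33)**2 = (36 + 33)**2 = 69**2 = 4761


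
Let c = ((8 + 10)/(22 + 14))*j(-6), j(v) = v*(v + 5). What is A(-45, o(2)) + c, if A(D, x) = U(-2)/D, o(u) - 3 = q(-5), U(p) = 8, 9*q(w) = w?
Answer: 127/45 ≈ 2.8222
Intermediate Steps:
q(w) = w/9
o(u) = 22/9 (o(u) = 3 + (1/9)*(-5) = 3 - 5/9 = 22/9)
j(v) = v*(5 + v)
A(D, x) = 8/D
c = 3 (c = ((8 + 10)/(22 + 14))*(-6*(5 - 6)) = (18/36)*(-6*(-1)) = (18*(1/36))*6 = (1/2)*6 = 3)
A(-45, o(2)) + c = 8/(-45) + 3 = 8*(-1/45) + 3 = -8/45 + 3 = 127/45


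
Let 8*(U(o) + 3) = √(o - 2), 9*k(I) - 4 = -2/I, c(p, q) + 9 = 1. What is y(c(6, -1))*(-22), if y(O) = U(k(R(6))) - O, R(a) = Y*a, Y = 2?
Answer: -110 - 11*I*√510/72 ≈ -110.0 - 3.4502*I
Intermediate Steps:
c(p, q) = -8 (c(p, q) = -9 + 1 = -8)
R(a) = 2*a
k(I) = 4/9 - 2/(9*I) (k(I) = 4/9 + (-2/I)/9 = 4/9 - 2/(9*I))
U(o) = -3 + √(-2 + o)/8 (U(o) = -3 + √(o - 2)/8 = -3 + √(-2 + o)/8)
y(O) = -3 - O + I*√510/144 (y(O) = (-3 + √(-2 + 2*(-1 + 2*(2*6))/(9*((2*6))))/8) - O = (-3 + √(-2 + (2/9)*(-1 + 2*12)/12)/8) - O = (-3 + √(-2 + (2/9)*(1/12)*(-1 + 24))/8) - O = (-3 + √(-2 + (2/9)*(1/12)*23)/8) - O = (-3 + √(-2 + 23/54)/8) - O = (-3 + √(-85/54)/8) - O = (-3 + (I*√510/18)/8) - O = (-3 + I*√510/144) - O = -3 - O + I*√510/144)
y(c(6, -1))*(-22) = (-3 - 1*(-8) + I*√510/144)*(-22) = (-3 + 8 + I*√510/144)*(-22) = (5 + I*√510/144)*(-22) = -110 - 11*I*√510/72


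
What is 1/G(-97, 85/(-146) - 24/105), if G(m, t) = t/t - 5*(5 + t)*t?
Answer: 5222420/93911621 ≈ 0.055610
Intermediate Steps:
G(m, t) = 1 - 5*t*(5 + t)
1/G(-97, 85/(-146) - 24/105) = 1/(1 - 25*(85/(-146) - 24/105) - 5*(85/(-146) - 24/105)²) = 1/(1 - 25*(85*(-1/146) - 24*1/105) - 5*(85*(-1/146) - 24*1/105)²) = 1/(1 - 25*(-85/146 - 8/35) - 5*(-85/146 - 8/35)²) = 1/(1 - 25*(-4143/5110) - 5*(-4143/5110)²) = 1/(1 + 20715/1022 - 5*17164449/26112100) = 1/(1 + 20715/1022 - 17164449/5222420) = 1/(93911621/5222420) = 5222420/93911621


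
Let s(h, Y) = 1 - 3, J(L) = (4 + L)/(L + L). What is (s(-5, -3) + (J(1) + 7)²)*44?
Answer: 3883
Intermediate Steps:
J(L) = (4 + L)/(2*L) (J(L) = (4 + L)/((2*L)) = (4 + L)*(1/(2*L)) = (4 + L)/(2*L))
s(h, Y) = -2
(s(-5, -3) + (J(1) + 7)²)*44 = (-2 + ((½)*(4 + 1)/1 + 7)²)*44 = (-2 + ((½)*1*5 + 7)²)*44 = (-2 + (5/2 + 7)²)*44 = (-2 + (19/2)²)*44 = (-2 + 361/4)*44 = (353/4)*44 = 3883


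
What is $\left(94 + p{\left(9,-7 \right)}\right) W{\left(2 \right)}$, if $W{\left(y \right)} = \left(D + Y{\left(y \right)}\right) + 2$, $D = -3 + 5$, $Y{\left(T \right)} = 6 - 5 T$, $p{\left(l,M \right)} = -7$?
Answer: $0$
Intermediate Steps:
$D = 2$
$W{\left(y \right)} = 10 - 5 y$ ($W{\left(y \right)} = \left(2 - \left(-6 + 5 y\right)\right) + 2 = \left(8 - 5 y\right) + 2 = 10 - 5 y$)
$\left(94 + p{\left(9,-7 \right)}\right) W{\left(2 \right)} = \left(94 - 7\right) \left(10 - 10\right) = 87 \left(10 - 10\right) = 87 \cdot 0 = 0$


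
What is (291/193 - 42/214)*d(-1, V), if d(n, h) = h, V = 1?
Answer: 27084/20651 ≈ 1.3115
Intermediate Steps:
(291/193 - 42/214)*d(-1, V) = (291/193 - 42/214)*1 = (291*(1/193) - 42*1/214)*1 = (291/193 - 21/107)*1 = (27084/20651)*1 = 27084/20651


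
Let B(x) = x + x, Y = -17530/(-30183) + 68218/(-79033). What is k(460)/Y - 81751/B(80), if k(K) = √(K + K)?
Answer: -81751/160 - 2385453039*√230/336787702 ≈ -618.36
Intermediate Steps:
Y = -673575404/2385453039 (Y = -17530*(-1/30183) + 68218*(-1/79033) = 17530/30183 - 68218/79033 = -673575404/2385453039 ≈ -0.28237)
k(K) = √2*√K (k(K) = √(2*K) = √2*√K)
B(x) = 2*x
k(460)/Y - 81751/B(80) = (√2*√460)/(-673575404/2385453039) - 81751/(2*80) = (√2*(2*√115))*(-2385453039/673575404) - 81751/160 = (2*√230)*(-2385453039/673575404) - 81751*1/160 = -2385453039*√230/336787702 - 81751/160 = -81751/160 - 2385453039*√230/336787702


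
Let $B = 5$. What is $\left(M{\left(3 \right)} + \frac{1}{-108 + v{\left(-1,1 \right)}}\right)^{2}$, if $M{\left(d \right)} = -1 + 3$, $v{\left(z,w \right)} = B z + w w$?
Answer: $\frac{49729}{12544} \approx 3.9644$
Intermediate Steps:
$v{\left(z,w \right)} = w^{2} + 5 z$ ($v{\left(z,w \right)} = 5 z + w w = 5 z + w^{2} = w^{2} + 5 z$)
$M{\left(d \right)} = 2$
$\left(M{\left(3 \right)} + \frac{1}{-108 + v{\left(-1,1 \right)}}\right)^{2} = \left(2 + \frac{1}{-108 + \left(1^{2} + 5 \left(-1\right)\right)}\right)^{2} = \left(2 + \frac{1}{-108 + \left(1 - 5\right)}\right)^{2} = \left(2 + \frac{1}{-108 - 4}\right)^{2} = \left(2 + \frac{1}{-112}\right)^{2} = \left(2 - \frac{1}{112}\right)^{2} = \left(\frac{223}{112}\right)^{2} = \frac{49729}{12544}$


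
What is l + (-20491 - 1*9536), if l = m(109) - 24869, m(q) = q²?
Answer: -43015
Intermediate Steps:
l = -12988 (l = 109² - 24869 = 11881 - 24869 = -12988)
l + (-20491 - 1*9536) = -12988 + (-20491 - 1*9536) = -12988 + (-20491 - 9536) = -12988 - 30027 = -43015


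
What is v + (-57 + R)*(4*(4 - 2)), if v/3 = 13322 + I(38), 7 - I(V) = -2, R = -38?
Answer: 39233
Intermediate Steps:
I(V) = 9 (I(V) = 7 - 1*(-2) = 7 + 2 = 9)
v = 39993 (v = 3*(13322 + 9) = 3*13331 = 39993)
v + (-57 + R)*(4*(4 - 2)) = 39993 + (-57 - 38)*(4*(4 - 2)) = 39993 - 380*2 = 39993 - 95*8 = 39993 - 760 = 39233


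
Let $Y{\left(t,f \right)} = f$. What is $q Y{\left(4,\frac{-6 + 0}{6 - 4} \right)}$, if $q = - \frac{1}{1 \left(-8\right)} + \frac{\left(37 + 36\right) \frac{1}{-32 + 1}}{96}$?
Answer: $- \frac{299}{992} \approx -0.30141$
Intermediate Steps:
$q = \frac{299}{2976}$ ($q = - \frac{1}{-8} + \frac{73}{-31} \cdot \frac{1}{96} = \left(-1\right) \left(- \frac{1}{8}\right) + 73 \left(- \frac{1}{31}\right) \frac{1}{96} = \frac{1}{8} - \frac{73}{2976} = \frac{299}{2976} \approx 0.10047$)
$q Y{\left(4,\frac{-6 + 0}{6 - 4} \right)} = \frac{299 \frac{-6 + 0}{6 - 4}}{2976} = \frac{299 \left(- \frac{6}{2}\right)}{2976} = \frac{299 \left(\left(-6\right) \frac{1}{2}\right)}{2976} = \frac{299}{2976} \left(-3\right) = - \frac{299}{992}$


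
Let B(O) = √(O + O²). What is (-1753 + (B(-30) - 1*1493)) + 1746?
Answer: -1500 + √870 ≈ -1470.5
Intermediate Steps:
(-1753 + (B(-30) - 1*1493)) + 1746 = (-1753 + (√(-30*(1 - 30)) - 1*1493)) + 1746 = (-1753 + (√(-30*(-29)) - 1493)) + 1746 = (-1753 + (√870 - 1493)) + 1746 = (-1753 + (-1493 + √870)) + 1746 = (-3246 + √870) + 1746 = -1500 + √870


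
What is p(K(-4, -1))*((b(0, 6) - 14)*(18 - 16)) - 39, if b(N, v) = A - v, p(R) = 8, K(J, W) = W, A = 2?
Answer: -327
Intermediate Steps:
b(N, v) = 2 - v
p(K(-4, -1))*((b(0, 6) - 14)*(18 - 16)) - 39 = 8*(((2 - 1*6) - 14)*(18 - 16)) - 39 = 8*(((2 - 6) - 14)*2) - 39 = 8*((-4 - 14)*2) - 39 = 8*(-18*2) - 39 = 8*(-36) - 39 = -288 - 39 = -327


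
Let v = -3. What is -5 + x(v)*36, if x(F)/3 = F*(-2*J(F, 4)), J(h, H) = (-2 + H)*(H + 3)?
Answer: 9067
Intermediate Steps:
J(h, H) = (-2 + H)*(3 + H)
x(F) = -84*F (x(F) = 3*(F*(-2*(-6 + 4 + 4²))) = 3*(F*(-2*(-6 + 4 + 16))) = 3*(F*(-2*14)) = 3*(F*(-28)) = 3*(-28*F) = -84*F)
-5 + x(v)*36 = -5 - 84*(-3)*36 = -5 + 252*36 = -5 + 9072 = 9067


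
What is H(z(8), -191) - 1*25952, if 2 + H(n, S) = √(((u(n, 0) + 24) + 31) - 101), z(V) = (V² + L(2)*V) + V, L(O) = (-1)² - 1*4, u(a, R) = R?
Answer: -25954 + I*√46 ≈ -25954.0 + 6.7823*I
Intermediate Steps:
L(O) = -3 (L(O) = 1 - 4 = -3)
z(V) = V² - 2*V (z(V) = (V² - 3*V) + V = V² - 2*V)
H(n, S) = -2 + I*√46 (H(n, S) = -2 + √(((0 + 24) + 31) - 101) = -2 + √((24 + 31) - 101) = -2 + √(55 - 101) = -2 + √(-46) = -2 + I*√46)
H(z(8), -191) - 1*25952 = (-2 + I*√46) - 1*25952 = (-2 + I*√46) - 25952 = -25954 + I*√46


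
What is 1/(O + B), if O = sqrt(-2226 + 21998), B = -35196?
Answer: -8799/309684661 - sqrt(4943)/619369322 ≈ -2.8526e-5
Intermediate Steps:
O = 2*sqrt(4943) (O = sqrt(19772) = 2*sqrt(4943) ≈ 140.61)
1/(O + B) = 1/(2*sqrt(4943) - 35196) = 1/(-35196 + 2*sqrt(4943))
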